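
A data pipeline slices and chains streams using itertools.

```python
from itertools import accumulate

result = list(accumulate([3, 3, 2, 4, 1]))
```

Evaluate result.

Step 1: accumulate computes running sums:
  + 3 = 3
  + 3 = 6
  + 2 = 8
  + 4 = 12
  + 1 = 13
Therefore result = [3, 6, 8, 12, 13].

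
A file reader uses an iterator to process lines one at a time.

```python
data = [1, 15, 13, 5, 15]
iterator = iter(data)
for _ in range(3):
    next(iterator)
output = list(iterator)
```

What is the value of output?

Step 1: Create iterator over [1, 15, 13, 5, 15].
Step 2: Advance 3 positions (consuming [1, 15, 13]).
Step 3: list() collects remaining elements: [5, 15].
Therefore output = [5, 15].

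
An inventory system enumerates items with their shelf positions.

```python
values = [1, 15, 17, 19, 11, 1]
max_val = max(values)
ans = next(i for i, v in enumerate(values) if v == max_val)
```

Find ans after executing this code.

Step 1: max([1, 15, 17, 19, 11, 1]) = 19.
Step 2: Find first index where value == 19:
  Index 0: 1 != 19
  Index 1: 15 != 19
  Index 2: 17 != 19
  Index 3: 19 == 19, found!
Therefore ans = 3.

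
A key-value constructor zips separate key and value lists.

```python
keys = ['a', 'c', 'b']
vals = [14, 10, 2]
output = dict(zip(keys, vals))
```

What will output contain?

Step 1: zip pairs keys with values:
  'a' -> 14
  'c' -> 10
  'b' -> 2
Therefore output = {'a': 14, 'c': 10, 'b': 2}.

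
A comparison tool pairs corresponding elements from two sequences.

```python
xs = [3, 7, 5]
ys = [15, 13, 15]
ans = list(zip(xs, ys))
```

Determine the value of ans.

Step 1: zip pairs elements at same index:
  Index 0: (3, 15)
  Index 1: (7, 13)
  Index 2: (5, 15)
Therefore ans = [(3, 15), (7, 13), (5, 15)].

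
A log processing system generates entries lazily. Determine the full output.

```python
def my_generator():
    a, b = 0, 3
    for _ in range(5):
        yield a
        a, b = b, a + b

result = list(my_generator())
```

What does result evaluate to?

Step 1: Fibonacci-like sequence starting with a=0, b=3:
  Iteration 1: yield a=0, then a,b = 3,3
  Iteration 2: yield a=3, then a,b = 3,6
  Iteration 3: yield a=3, then a,b = 6,9
  Iteration 4: yield a=6, then a,b = 9,15
  Iteration 5: yield a=9, then a,b = 15,24
Therefore result = [0, 3, 3, 6, 9].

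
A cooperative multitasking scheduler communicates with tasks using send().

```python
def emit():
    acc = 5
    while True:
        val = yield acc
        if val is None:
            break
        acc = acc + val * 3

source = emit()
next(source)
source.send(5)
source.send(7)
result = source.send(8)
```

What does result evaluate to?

Step 1: next() -> yield acc=5.
Step 2: send(5) -> val=5, acc = 5 + 5*3 = 20, yield 20.
Step 3: send(7) -> val=7, acc = 20 + 7*3 = 41, yield 41.
Step 4: send(8) -> val=8, acc = 41 + 8*3 = 65, yield 65.
Therefore result = 65.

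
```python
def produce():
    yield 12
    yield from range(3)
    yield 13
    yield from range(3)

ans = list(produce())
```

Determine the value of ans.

Step 1: Trace yields in order:
  yield 12
  yield 0
  yield 1
  yield 2
  yield 13
  yield 0
  yield 1
  yield 2
Therefore ans = [12, 0, 1, 2, 13, 0, 1, 2].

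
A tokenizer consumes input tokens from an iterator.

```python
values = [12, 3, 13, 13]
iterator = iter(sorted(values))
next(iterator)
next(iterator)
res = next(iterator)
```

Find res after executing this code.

Step 1: sorted([12, 3, 13, 13]) = [3, 12, 13, 13].
Step 2: Create iterator and skip 2 elements.
Step 3: next() returns 13.
Therefore res = 13.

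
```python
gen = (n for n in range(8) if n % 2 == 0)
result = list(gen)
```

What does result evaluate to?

Step 1: Filter range(8) keeping only even values:
  n=0: even, included
  n=1: odd, excluded
  n=2: even, included
  n=3: odd, excluded
  n=4: even, included
  n=5: odd, excluded
  n=6: even, included
  n=7: odd, excluded
Therefore result = [0, 2, 4, 6].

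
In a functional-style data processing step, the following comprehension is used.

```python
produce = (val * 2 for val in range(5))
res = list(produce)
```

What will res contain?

Step 1: For each val in range(5), compute val*2:
  val=0: 0*2 = 0
  val=1: 1*2 = 2
  val=2: 2*2 = 4
  val=3: 3*2 = 6
  val=4: 4*2 = 8
Therefore res = [0, 2, 4, 6, 8].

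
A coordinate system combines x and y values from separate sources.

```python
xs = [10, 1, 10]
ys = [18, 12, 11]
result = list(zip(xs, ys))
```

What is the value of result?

Step 1: zip pairs elements at same index:
  Index 0: (10, 18)
  Index 1: (1, 12)
  Index 2: (10, 11)
Therefore result = [(10, 18), (1, 12), (10, 11)].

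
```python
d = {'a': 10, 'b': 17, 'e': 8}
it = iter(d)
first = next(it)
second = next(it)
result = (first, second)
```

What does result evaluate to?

Step 1: iter(d) iterates over keys: ['a', 'b', 'e'].
Step 2: first = next(it) = 'a', second = next(it) = 'b'.
Therefore result = ('a', 'b').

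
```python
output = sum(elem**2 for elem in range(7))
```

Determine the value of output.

Step 1: Compute elem**2 for each elem in range(7):
  elem=0: 0**2 = 0
  elem=1: 1**2 = 1
  elem=2: 2**2 = 4
  elem=3: 3**2 = 9
  elem=4: 4**2 = 16
  elem=5: 5**2 = 25
  elem=6: 6**2 = 36
Step 2: sum = 0 + 1 + 4 + 9 + 16 + 25 + 36 = 91.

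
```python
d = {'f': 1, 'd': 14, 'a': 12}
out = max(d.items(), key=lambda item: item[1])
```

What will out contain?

Step 1: Find item with maximum value:
  ('f', 1)
  ('d', 14)
  ('a', 12)
Step 2: Maximum value is 14 at key 'd'.
Therefore out = ('d', 14).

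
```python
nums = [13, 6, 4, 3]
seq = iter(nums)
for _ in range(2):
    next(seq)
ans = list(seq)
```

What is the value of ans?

Step 1: Create iterator over [13, 6, 4, 3].
Step 2: Advance 2 positions (consuming [13, 6]).
Step 3: list() collects remaining elements: [4, 3].
Therefore ans = [4, 3].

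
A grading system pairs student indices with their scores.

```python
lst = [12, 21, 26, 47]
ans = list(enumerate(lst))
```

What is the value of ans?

Step 1: enumerate pairs each element with its index:
  (0, 12)
  (1, 21)
  (2, 26)
  (3, 47)
Therefore ans = [(0, 12), (1, 21), (2, 26), (3, 47)].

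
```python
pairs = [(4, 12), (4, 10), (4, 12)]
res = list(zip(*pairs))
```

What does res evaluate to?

Step 1: zip(*pairs) transposes: unzips [(4, 12), (4, 10), (4, 12)] into separate sequences.
Step 2: First elements: (4, 4, 4), second elements: (12, 10, 12).
Therefore res = [(4, 4, 4), (12, 10, 12)].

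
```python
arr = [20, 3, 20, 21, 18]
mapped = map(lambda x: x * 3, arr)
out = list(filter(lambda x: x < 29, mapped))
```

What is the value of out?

Step 1: Map x * 3:
  20 -> 60
  3 -> 9
  20 -> 60
  21 -> 63
  18 -> 54
Step 2: Filter for < 29:
  60: removed
  9: kept
  60: removed
  63: removed
  54: removed
Therefore out = [9].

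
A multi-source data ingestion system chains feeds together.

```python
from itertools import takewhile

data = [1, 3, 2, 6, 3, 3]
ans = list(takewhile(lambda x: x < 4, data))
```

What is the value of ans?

Step 1: takewhile stops at first element >= 4:
  1 < 4: take
  3 < 4: take
  2 < 4: take
  6 >= 4: stop
Therefore ans = [1, 3, 2].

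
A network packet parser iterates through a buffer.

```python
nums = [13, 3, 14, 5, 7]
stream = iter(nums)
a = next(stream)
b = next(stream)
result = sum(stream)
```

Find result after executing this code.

Step 1: Create iterator over [13, 3, 14, 5, 7].
Step 2: a = next() = 13, b = next() = 3.
Step 3: sum() of remaining [14, 5, 7] = 26.
Therefore result = 26.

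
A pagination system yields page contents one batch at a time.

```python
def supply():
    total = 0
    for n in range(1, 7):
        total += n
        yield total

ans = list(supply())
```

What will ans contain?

Step 1: Generator accumulates running sum:
  n=1: total = 1, yield 1
  n=2: total = 3, yield 3
  n=3: total = 6, yield 6
  n=4: total = 10, yield 10
  n=5: total = 15, yield 15
  n=6: total = 21, yield 21
Therefore ans = [1, 3, 6, 10, 15, 21].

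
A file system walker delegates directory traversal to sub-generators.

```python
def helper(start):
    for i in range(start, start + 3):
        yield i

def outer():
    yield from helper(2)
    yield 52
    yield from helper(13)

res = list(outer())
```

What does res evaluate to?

Step 1: outer() delegates to helper(2):
  yield 2
  yield 3
  yield 4
Step 2: yield 52
Step 3: Delegates to helper(13):
  yield 13
  yield 14
  yield 15
Therefore res = [2, 3, 4, 52, 13, 14, 15].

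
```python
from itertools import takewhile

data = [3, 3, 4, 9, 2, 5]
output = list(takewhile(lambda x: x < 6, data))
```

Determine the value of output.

Step 1: takewhile stops at first element >= 6:
  3 < 6: take
  3 < 6: take
  4 < 6: take
  9 >= 6: stop
Therefore output = [3, 3, 4].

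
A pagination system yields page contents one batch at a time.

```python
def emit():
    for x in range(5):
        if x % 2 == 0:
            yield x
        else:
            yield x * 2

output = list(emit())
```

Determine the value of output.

Step 1: For each x in range(5), yield x if even, else x*2:
  x=0 (even): yield 0
  x=1 (odd): yield 1*2 = 2
  x=2 (even): yield 2
  x=3 (odd): yield 3*2 = 6
  x=4 (even): yield 4
Therefore output = [0, 2, 2, 6, 4].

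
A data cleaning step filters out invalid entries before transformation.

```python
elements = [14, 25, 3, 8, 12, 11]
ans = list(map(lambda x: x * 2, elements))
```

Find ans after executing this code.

Step 1: Apply lambda x: x * 2 to each element:
  14 -> 28
  25 -> 50
  3 -> 6
  8 -> 16
  12 -> 24
  11 -> 22
Therefore ans = [28, 50, 6, 16, 24, 22].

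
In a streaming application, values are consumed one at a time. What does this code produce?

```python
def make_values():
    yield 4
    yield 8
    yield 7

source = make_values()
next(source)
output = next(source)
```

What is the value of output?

Step 1: make_values() creates a generator.
Step 2: next(source) yields 4 (consumed and discarded).
Step 3: next(source) yields 8, assigned to output.
Therefore output = 8.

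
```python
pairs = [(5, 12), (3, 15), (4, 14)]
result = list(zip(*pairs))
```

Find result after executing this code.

Step 1: zip(*pairs) transposes: unzips [(5, 12), (3, 15), (4, 14)] into separate sequences.
Step 2: First elements: (5, 3, 4), second elements: (12, 15, 14).
Therefore result = [(5, 3, 4), (12, 15, 14)].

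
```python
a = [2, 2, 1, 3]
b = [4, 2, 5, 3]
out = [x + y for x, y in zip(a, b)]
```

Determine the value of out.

Step 1: Add corresponding elements:
  2 + 4 = 6
  2 + 2 = 4
  1 + 5 = 6
  3 + 3 = 6
Therefore out = [6, 4, 6, 6].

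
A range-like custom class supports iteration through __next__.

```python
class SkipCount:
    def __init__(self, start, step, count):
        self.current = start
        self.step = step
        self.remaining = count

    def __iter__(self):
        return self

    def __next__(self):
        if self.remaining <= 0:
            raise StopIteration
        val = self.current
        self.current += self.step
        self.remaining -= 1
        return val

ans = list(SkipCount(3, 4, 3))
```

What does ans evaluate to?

Step 1: SkipCount starts at 3, increments by 4, for 3 steps:
  Yield 3, then current += 4
  Yield 7, then current += 4
  Yield 11, then current += 4
Therefore ans = [3, 7, 11].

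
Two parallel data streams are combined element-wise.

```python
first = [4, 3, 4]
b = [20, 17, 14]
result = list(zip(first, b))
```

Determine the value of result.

Step 1: zip pairs elements at same index:
  Index 0: (4, 20)
  Index 1: (3, 17)
  Index 2: (4, 14)
Therefore result = [(4, 20), (3, 17), (4, 14)].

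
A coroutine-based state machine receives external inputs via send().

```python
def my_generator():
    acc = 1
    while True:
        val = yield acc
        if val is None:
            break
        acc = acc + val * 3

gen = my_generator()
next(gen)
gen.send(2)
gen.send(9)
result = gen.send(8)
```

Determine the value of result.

Step 1: next() -> yield acc=1.
Step 2: send(2) -> val=2, acc = 1 + 2*3 = 7, yield 7.
Step 3: send(9) -> val=9, acc = 7 + 9*3 = 34, yield 34.
Step 4: send(8) -> val=8, acc = 34 + 8*3 = 58, yield 58.
Therefore result = 58.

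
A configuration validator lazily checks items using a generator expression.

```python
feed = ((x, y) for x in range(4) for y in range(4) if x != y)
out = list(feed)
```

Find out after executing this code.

Step 1: Nested generator over range(4) x range(4) where x != y:
  (0, 0): excluded (x == y)
  (0, 1): included
  (0, 2): included
  (0, 3): included
  (1, 0): included
  (1, 1): excluded (x == y)
  (1, 2): included
  (1, 3): included
  (2, 0): included
  (2, 1): included
  (2, 2): excluded (x == y)
  (2, 3): included
  (3, 0): included
  (3, 1): included
  (3, 2): included
  (3, 3): excluded (x == y)
Therefore out = [(0, 1), (0, 2), (0, 3), (1, 0), (1, 2), (1, 3), (2, 0), (2, 1), (2, 3), (3, 0), (3, 1), (3, 2)].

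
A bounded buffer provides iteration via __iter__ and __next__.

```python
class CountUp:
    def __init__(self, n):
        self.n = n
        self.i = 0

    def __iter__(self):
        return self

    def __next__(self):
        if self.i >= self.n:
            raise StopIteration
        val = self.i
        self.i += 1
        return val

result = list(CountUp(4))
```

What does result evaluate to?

Step 1: CountUp(4) creates an iterator counting 0 to 3.
Step 2: list() consumes all values: [0, 1, 2, 3].
Therefore result = [0, 1, 2, 3].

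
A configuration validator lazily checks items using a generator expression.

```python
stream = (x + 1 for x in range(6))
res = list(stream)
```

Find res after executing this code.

Step 1: For each x in range(6), compute x+1:
  x=0: 0+1 = 1
  x=1: 1+1 = 2
  x=2: 2+1 = 3
  x=3: 3+1 = 4
  x=4: 4+1 = 5
  x=5: 5+1 = 6
Therefore res = [1, 2, 3, 4, 5, 6].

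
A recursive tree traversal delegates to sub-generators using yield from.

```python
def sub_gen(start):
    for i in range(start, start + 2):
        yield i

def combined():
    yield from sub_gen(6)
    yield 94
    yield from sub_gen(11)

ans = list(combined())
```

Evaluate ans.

Step 1: combined() delegates to sub_gen(6):
  yield 6
  yield 7
Step 2: yield 94
Step 3: Delegates to sub_gen(11):
  yield 11
  yield 12
Therefore ans = [6, 7, 94, 11, 12].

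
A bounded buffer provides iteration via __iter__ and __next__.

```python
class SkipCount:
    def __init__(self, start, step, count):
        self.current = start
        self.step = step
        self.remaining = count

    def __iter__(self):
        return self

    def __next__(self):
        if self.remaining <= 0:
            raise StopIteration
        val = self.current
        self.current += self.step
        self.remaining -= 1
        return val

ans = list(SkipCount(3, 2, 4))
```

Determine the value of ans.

Step 1: SkipCount starts at 3, increments by 2, for 4 steps:
  Yield 3, then current += 2
  Yield 5, then current += 2
  Yield 7, then current += 2
  Yield 9, then current += 2
Therefore ans = [3, 5, 7, 9].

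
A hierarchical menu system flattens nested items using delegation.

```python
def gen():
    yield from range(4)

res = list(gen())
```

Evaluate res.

Step 1: yield from delegates to the iterable, yielding each element.
Step 2: Collected values: [0, 1, 2, 3].
Therefore res = [0, 1, 2, 3].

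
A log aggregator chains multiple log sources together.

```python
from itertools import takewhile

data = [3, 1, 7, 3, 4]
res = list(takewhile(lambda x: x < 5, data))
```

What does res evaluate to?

Step 1: takewhile stops at first element >= 5:
  3 < 5: take
  1 < 5: take
  7 >= 5: stop
Therefore res = [3, 1].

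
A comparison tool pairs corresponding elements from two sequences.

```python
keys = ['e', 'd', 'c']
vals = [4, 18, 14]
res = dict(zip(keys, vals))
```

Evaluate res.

Step 1: zip pairs keys with values:
  'e' -> 4
  'd' -> 18
  'c' -> 14
Therefore res = {'e': 4, 'd': 18, 'c': 14}.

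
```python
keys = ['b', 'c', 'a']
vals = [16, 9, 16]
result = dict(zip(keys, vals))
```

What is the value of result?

Step 1: zip pairs keys with values:
  'b' -> 16
  'c' -> 9
  'a' -> 16
Therefore result = {'b': 16, 'c': 9, 'a': 16}.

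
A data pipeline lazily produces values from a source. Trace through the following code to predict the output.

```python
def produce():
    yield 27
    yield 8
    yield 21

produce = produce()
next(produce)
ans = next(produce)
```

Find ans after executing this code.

Step 1: produce() creates a generator.
Step 2: next(produce) yields 27 (consumed and discarded).
Step 3: next(produce) yields 8, assigned to ans.
Therefore ans = 8.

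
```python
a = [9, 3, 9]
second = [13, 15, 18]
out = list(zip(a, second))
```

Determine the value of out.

Step 1: zip pairs elements at same index:
  Index 0: (9, 13)
  Index 1: (3, 15)
  Index 2: (9, 18)
Therefore out = [(9, 13), (3, 15), (9, 18)].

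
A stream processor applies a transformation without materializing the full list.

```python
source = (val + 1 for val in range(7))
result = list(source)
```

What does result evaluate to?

Step 1: For each val in range(7), compute val+1:
  val=0: 0+1 = 1
  val=1: 1+1 = 2
  val=2: 2+1 = 3
  val=3: 3+1 = 4
  val=4: 4+1 = 5
  val=5: 5+1 = 6
  val=6: 6+1 = 7
Therefore result = [1, 2, 3, 4, 5, 6, 7].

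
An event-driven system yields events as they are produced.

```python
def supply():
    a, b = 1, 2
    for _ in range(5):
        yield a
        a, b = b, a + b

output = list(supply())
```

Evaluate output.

Step 1: Fibonacci-like sequence starting with a=1, b=2:
  Iteration 1: yield a=1, then a,b = 2,3
  Iteration 2: yield a=2, then a,b = 3,5
  Iteration 3: yield a=3, then a,b = 5,8
  Iteration 4: yield a=5, then a,b = 8,13
  Iteration 5: yield a=8, then a,b = 13,21
Therefore output = [1, 2, 3, 5, 8].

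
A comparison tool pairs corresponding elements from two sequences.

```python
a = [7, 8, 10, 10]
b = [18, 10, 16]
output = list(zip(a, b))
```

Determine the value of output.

Step 1: zip stops at shortest (len(a)=4, len(b)=3):
  Index 0: (7, 18)
  Index 1: (8, 10)
  Index 2: (10, 16)
Step 2: Last element of a (10) has no pair, dropped.
Therefore output = [(7, 18), (8, 10), (10, 16)].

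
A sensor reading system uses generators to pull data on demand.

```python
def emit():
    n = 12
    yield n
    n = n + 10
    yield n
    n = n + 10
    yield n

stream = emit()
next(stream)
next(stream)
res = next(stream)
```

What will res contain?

Step 1: Trace through generator execution:
  Yield 1: n starts at 12, yield 12
  Yield 2: n = 12 + 10 = 22, yield 22
  Yield 3: n = 22 + 10 = 32, yield 32
Step 2: First next() gets 12, second next() gets the second value, third next() yields 32.
Therefore res = 32.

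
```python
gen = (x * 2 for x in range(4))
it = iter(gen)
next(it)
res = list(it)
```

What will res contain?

Step 1: Generator produces [0, 2, 4, 6].
Step 2: next(it) consumes first element (0).
Step 3: list(it) collects remaining: [2, 4, 6].
Therefore res = [2, 4, 6].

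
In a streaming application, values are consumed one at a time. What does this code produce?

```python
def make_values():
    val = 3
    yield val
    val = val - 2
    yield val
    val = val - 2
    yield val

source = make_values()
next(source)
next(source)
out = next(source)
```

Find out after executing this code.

Step 1: Trace through generator execution:
  Yield 1: val starts at 3, yield 3
  Yield 2: val = 3 - 2 = 1, yield 1
  Yield 3: val = 1 - 2 = -1, yield -1
Step 2: First next() gets 3, second next() gets the second value, third next() yields -1.
Therefore out = -1.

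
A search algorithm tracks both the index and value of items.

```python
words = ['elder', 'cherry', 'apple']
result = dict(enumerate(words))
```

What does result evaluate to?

Step 1: enumerate pairs indices with words:
  0 -> 'elder'
  1 -> 'cherry'
  2 -> 'apple'
Therefore result = {0: 'elder', 1: 'cherry', 2: 'apple'}.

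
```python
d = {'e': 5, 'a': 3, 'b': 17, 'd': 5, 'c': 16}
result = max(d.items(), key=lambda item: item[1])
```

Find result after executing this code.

Step 1: Find item with maximum value:
  ('e', 5)
  ('a', 3)
  ('b', 17)
  ('d', 5)
  ('c', 16)
Step 2: Maximum value is 17 at key 'b'.
Therefore result = ('b', 17).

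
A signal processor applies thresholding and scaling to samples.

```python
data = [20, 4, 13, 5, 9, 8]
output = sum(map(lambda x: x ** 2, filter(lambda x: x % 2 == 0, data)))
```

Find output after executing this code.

Step 1: Filter even numbers from [20, 4, 13, 5, 9, 8]: [20, 4, 8]
Step 2: Square each: [400, 16, 64]
Step 3: Sum = 480.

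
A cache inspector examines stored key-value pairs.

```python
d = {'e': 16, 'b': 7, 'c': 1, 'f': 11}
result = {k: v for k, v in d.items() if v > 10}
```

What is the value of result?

Step 1: Filter items where value > 10:
  'e': 16 > 10: kept
  'b': 7 <= 10: removed
  'c': 1 <= 10: removed
  'f': 11 > 10: kept
Therefore result = {'e': 16, 'f': 11}.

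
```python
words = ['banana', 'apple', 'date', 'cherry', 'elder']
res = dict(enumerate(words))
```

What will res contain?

Step 1: enumerate pairs indices with words:
  0 -> 'banana'
  1 -> 'apple'
  2 -> 'date'
  3 -> 'cherry'
  4 -> 'elder'
Therefore res = {0: 'banana', 1: 'apple', 2: 'date', 3: 'cherry', 4: 'elder'}.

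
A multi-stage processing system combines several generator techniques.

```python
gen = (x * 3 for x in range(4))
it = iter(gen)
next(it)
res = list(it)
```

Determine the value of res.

Step 1: Generator produces [0, 3, 6, 9].
Step 2: next(it) consumes first element (0).
Step 3: list(it) collects remaining: [3, 6, 9].
Therefore res = [3, 6, 9].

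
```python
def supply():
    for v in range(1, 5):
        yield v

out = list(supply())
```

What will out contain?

Step 1: The generator yields each value from range(1, 5).
Step 2: list() consumes all yields: [1, 2, 3, 4].
Therefore out = [1, 2, 3, 4].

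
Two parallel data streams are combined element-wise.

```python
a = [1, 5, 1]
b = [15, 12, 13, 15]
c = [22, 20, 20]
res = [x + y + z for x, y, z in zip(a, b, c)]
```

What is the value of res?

Step 1: zip three lists (truncates to shortest, len=3):
  1 + 15 + 22 = 38
  5 + 12 + 20 = 37
  1 + 13 + 20 = 34
Therefore res = [38, 37, 34].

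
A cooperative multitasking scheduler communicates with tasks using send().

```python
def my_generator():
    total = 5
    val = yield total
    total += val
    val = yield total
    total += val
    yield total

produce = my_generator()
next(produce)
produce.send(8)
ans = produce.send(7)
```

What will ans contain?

Step 1: next() -> yield total=5.
Step 2: send(8) -> val=8, total = 5+8 = 13, yield 13.
Step 3: send(7) -> val=7, total = 13+7 = 20, yield 20.
Therefore ans = 20.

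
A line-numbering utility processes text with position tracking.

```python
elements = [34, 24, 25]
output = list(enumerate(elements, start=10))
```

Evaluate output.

Step 1: enumerate with start=10:
  (10, 34)
  (11, 24)
  (12, 25)
Therefore output = [(10, 34), (11, 24), (12, 25)].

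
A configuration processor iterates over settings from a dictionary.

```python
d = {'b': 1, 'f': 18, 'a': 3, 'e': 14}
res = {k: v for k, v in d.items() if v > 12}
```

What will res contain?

Step 1: Filter items where value > 12:
  'b': 1 <= 12: removed
  'f': 18 > 12: kept
  'a': 3 <= 12: removed
  'e': 14 > 12: kept
Therefore res = {'f': 18, 'e': 14}.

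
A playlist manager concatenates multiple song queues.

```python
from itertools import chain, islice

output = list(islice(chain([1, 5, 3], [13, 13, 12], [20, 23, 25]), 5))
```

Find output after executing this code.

Step 1: chain([1, 5, 3], [13, 13, 12], [20, 23, 25]) = [1, 5, 3, 13, 13, 12, 20, 23, 25].
Step 2: islice takes first 5 elements: [1, 5, 3, 13, 13].
Therefore output = [1, 5, 3, 13, 13].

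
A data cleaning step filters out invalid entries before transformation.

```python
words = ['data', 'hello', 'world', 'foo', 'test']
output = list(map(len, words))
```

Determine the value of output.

Step 1: Map len() to each word:
  'data' -> 4
  'hello' -> 5
  'world' -> 5
  'foo' -> 3
  'test' -> 4
Therefore output = [4, 5, 5, 3, 4].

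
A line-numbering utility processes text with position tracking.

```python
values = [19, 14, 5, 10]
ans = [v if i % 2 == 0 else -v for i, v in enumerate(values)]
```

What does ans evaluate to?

Step 1: For each (i, v), keep v if i is even, negate if odd:
  i=0 (even): keep 19
  i=1 (odd): negate to -14
  i=2 (even): keep 5
  i=3 (odd): negate to -10
Therefore ans = [19, -14, 5, -10].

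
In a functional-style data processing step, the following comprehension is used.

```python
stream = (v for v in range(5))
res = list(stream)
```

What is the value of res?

Step 1: Generator expression iterates range(5): [0, 1, 2, 3, 4].
Step 2: list() collects all values.
Therefore res = [0, 1, 2, 3, 4].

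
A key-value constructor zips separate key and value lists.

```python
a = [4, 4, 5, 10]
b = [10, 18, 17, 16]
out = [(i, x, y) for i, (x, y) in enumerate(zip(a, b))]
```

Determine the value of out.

Step 1: enumerate(zip(a, b)) gives index with paired elements:
  i=0: (4, 10)
  i=1: (4, 18)
  i=2: (5, 17)
  i=3: (10, 16)
Therefore out = [(0, 4, 10), (1, 4, 18), (2, 5, 17), (3, 10, 16)].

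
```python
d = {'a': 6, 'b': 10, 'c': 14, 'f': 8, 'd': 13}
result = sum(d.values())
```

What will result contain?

Step 1: d.values() = [6, 10, 14, 8, 13].
Step 2: sum = 51.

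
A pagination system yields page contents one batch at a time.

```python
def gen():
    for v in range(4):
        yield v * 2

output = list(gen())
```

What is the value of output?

Step 1: For each v in range(4), yield v * 2:
  v=0: yield 0 * 2 = 0
  v=1: yield 1 * 2 = 2
  v=2: yield 2 * 2 = 4
  v=3: yield 3 * 2 = 6
Therefore output = [0, 2, 4, 6].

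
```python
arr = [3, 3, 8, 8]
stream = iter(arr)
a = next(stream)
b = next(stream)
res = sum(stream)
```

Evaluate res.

Step 1: Create iterator over [3, 3, 8, 8].
Step 2: a = next() = 3, b = next() = 3.
Step 3: sum() of remaining [8, 8] = 16.
Therefore res = 16.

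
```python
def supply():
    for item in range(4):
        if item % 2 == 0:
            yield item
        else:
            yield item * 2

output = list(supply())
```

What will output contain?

Step 1: For each item in range(4), yield item if even, else item*2:
  item=0 (even): yield 0
  item=1 (odd): yield 1*2 = 2
  item=2 (even): yield 2
  item=3 (odd): yield 3*2 = 6
Therefore output = [0, 2, 2, 6].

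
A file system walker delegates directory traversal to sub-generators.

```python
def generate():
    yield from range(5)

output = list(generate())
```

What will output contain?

Step 1: yield from delegates to the iterable, yielding each element.
Step 2: Collected values: [0, 1, 2, 3, 4].
Therefore output = [0, 1, 2, 3, 4].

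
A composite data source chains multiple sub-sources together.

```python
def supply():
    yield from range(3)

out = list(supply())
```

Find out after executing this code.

Step 1: yield from delegates to the iterable, yielding each element.
Step 2: Collected values: [0, 1, 2].
Therefore out = [0, 1, 2].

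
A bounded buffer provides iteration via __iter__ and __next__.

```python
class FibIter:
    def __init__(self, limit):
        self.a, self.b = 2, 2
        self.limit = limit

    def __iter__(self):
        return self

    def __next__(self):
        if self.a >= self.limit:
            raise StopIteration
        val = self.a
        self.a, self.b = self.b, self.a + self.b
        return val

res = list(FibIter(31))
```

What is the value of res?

Step 1: Fibonacci-like sequence (a=2, b=2) until >= 31:
  Yield 2, then a,b = 2,4
  Yield 2, then a,b = 4,6
  Yield 4, then a,b = 6,10
  Yield 6, then a,b = 10,16
  Yield 10, then a,b = 16,26
  Yield 16, then a,b = 26,42
  Yield 26, then a,b = 42,68
Step 2: 42 >= 31, stop.
Therefore res = [2, 2, 4, 6, 10, 16, 26].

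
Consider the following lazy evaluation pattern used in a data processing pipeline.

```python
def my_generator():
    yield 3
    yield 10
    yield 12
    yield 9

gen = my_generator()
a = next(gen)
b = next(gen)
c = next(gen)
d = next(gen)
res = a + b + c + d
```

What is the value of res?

Step 1: Create generator and consume all values:
  a = next(gen) = 3
  b = next(gen) = 10
  c = next(gen) = 12
  d = next(gen) = 9
Step 2: res = 3 + 10 + 12 + 9 = 34.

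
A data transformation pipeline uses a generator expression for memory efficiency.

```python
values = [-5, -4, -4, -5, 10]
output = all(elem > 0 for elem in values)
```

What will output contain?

Step 1: Check elem > 0 for each element in [-5, -4, -4, -5, 10]:
  -5 > 0: False
  -4 > 0: False
  -4 > 0: False
  -5 > 0: False
  10 > 0: True
Step 2: all() returns False.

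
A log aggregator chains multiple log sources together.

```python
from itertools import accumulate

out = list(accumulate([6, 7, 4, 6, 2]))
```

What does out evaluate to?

Step 1: accumulate computes running sums:
  + 6 = 6
  + 7 = 13
  + 4 = 17
  + 6 = 23
  + 2 = 25
Therefore out = [6, 13, 17, 23, 25].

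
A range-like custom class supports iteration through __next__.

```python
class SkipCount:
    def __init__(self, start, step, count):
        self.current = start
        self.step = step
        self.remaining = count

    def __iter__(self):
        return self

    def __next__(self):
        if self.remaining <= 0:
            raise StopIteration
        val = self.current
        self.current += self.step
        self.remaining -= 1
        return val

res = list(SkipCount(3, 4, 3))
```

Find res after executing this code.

Step 1: SkipCount starts at 3, increments by 4, for 3 steps:
  Yield 3, then current += 4
  Yield 7, then current += 4
  Yield 11, then current += 4
Therefore res = [3, 7, 11].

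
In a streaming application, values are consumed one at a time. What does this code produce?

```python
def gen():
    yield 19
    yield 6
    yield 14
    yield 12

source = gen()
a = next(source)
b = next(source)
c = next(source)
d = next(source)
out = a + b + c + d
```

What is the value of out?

Step 1: Create generator and consume all values:
  a = next(source) = 19
  b = next(source) = 6
  c = next(source) = 14
  d = next(source) = 12
Step 2: out = 19 + 6 + 14 + 12 = 51.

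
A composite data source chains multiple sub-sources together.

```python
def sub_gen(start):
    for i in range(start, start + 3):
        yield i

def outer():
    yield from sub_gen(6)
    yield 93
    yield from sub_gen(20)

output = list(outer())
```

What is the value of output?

Step 1: outer() delegates to sub_gen(6):
  yield 6
  yield 7
  yield 8
Step 2: yield 93
Step 3: Delegates to sub_gen(20):
  yield 20
  yield 21
  yield 22
Therefore output = [6, 7, 8, 93, 20, 21, 22].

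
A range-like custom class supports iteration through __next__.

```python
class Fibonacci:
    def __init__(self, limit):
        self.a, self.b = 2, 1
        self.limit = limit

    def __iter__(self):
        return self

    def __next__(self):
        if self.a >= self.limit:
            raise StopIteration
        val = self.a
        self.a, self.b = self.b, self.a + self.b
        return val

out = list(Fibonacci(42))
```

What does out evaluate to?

Step 1: Fibonacci-like sequence (a=2, b=1) until >= 42:
  Yield 2, then a,b = 1,3
  Yield 1, then a,b = 3,4
  Yield 3, then a,b = 4,7
  Yield 4, then a,b = 7,11
  Yield 7, then a,b = 11,18
  Yield 11, then a,b = 18,29
  Yield 18, then a,b = 29,47
  Yield 29, then a,b = 47,76
Step 2: 47 >= 42, stop.
Therefore out = [2, 1, 3, 4, 7, 11, 18, 29].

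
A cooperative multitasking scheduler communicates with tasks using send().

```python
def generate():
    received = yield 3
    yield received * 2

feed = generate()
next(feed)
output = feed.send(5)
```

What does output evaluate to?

Step 1: next(feed) advances to first yield, producing 3.
Step 2: send(5) resumes, received = 5.
Step 3: yield received * 2 = 5 * 2 = 10.
Therefore output = 10.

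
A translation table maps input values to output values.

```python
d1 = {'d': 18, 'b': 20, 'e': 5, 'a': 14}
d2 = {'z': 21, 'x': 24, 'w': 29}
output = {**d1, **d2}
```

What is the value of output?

Step 1: Merge d1 and d2 (d2 values override on key conflicts).
Step 2: d1 has keys ['d', 'b', 'e', 'a'], d2 has keys ['z', 'x', 'w'].
Therefore output = {'d': 18, 'b': 20, 'e': 5, 'a': 14, 'z': 21, 'x': 24, 'w': 29}.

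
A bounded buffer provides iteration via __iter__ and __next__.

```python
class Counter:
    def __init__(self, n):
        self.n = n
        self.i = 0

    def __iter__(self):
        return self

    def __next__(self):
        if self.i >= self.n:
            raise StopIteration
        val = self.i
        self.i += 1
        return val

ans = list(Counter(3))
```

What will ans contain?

Step 1: Counter(3) creates an iterator counting 0 to 2.
Step 2: list() consumes all values: [0, 1, 2].
Therefore ans = [0, 1, 2].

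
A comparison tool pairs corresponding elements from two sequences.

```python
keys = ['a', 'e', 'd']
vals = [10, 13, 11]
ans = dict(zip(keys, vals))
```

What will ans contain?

Step 1: zip pairs keys with values:
  'a' -> 10
  'e' -> 13
  'd' -> 11
Therefore ans = {'a': 10, 'e': 13, 'd': 11}.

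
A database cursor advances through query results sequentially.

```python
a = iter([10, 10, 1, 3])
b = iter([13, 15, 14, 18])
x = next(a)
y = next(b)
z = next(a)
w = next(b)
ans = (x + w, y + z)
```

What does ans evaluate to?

Step 1: a iterates [10, 10, 1, 3], b iterates [13, 15, 14, 18].
Step 2: x = next(a) = 10, y = next(b) = 13.
Step 3: z = next(a) = 10, w = next(b) = 15.
Step 4: ans = (10 + 15, 13 + 10) = (25, 23).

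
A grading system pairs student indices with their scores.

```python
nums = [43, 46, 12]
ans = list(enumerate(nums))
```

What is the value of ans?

Step 1: enumerate pairs each element with its index:
  (0, 43)
  (1, 46)
  (2, 12)
Therefore ans = [(0, 43), (1, 46), (2, 12)].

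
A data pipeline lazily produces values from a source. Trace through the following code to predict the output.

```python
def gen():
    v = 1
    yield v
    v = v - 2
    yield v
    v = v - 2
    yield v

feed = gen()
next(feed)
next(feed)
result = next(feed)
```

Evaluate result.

Step 1: Trace through generator execution:
  Yield 1: v starts at 1, yield 1
  Yield 2: v = 1 - 2 = -1, yield -1
  Yield 3: v = -1 - 2 = -3, yield -3
Step 2: First next() gets 1, second next() gets the second value, third next() yields -3.
Therefore result = -3.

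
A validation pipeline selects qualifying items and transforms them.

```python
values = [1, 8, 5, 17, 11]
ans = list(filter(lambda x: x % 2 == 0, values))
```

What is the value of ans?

Step 1: Filter elements divisible by 2:
  1 % 2 = 1: removed
  8 % 2 = 0: kept
  5 % 2 = 1: removed
  17 % 2 = 1: removed
  11 % 2 = 1: removed
Therefore ans = [8].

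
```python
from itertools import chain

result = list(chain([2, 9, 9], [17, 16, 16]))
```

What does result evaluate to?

Step 1: chain() concatenates iterables: [2, 9, 9] + [17, 16, 16].
Therefore result = [2, 9, 9, 17, 16, 16].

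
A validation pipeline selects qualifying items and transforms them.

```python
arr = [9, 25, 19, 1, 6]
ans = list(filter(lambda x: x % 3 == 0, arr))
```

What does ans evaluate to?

Step 1: Filter elements divisible by 3:
  9 % 3 = 0: kept
  25 % 3 = 1: removed
  19 % 3 = 1: removed
  1 % 3 = 1: removed
  6 % 3 = 0: kept
Therefore ans = [9, 6].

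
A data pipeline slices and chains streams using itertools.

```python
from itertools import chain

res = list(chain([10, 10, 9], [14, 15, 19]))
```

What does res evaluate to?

Step 1: chain() concatenates iterables: [10, 10, 9] + [14, 15, 19].
Therefore res = [10, 10, 9, 14, 15, 19].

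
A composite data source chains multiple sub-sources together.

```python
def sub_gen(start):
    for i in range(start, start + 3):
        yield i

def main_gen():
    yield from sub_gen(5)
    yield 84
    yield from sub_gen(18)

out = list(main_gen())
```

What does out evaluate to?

Step 1: main_gen() delegates to sub_gen(5):
  yield 5
  yield 6
  yield 7
Step 2: yield 84
Step 3: Delegates to sub_gen(18):
  yield 18
  yield 19
  yield 20
Therefore out = [5, 6, 7, 84, 18, 19, 20].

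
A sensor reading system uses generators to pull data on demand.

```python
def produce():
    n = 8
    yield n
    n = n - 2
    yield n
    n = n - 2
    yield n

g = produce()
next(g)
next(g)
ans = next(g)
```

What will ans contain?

Step 1: Trace through generator execution:
  Yield 1: n starts at 8, yield 8
  Yield 2: n = 8 - 2 = 6, yield 6
  Yield 3: n = 6 - 2 = 4, yield 4
Step 2: First next() gets 8, second next() gets the second value, third next() yields 4.
Therefore ans = 4.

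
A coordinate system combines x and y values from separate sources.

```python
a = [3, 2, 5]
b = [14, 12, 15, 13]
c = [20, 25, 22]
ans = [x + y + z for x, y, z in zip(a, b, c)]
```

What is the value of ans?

Step 1: zip three lists (truncates to shortest, len=3):
  3 + 14 + 20 = 37
  2 + 12 + 25 = 39
  5 + 15 + 22 = 42
Therefore ans = [37, 39, 42].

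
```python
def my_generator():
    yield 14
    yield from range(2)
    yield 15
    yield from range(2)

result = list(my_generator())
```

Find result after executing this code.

Step 1: Trace yields in order:
  yield 14
  yield 0
  yield 1
  yield 15
  yield 0
  yield 1
Therefore result = [14, 0, 1, 15, 0, 1].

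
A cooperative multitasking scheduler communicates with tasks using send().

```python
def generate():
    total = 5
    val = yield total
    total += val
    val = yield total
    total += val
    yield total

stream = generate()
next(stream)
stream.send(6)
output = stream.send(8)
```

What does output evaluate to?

Step 1: next() -> yield total=5.
Step 2: send(6) -> val=6, total = 5+6 = 11, yield 11.
Step 3: send(8) -> val=8, total = 11+8 = 19, yield 19.
Therefore output = 19.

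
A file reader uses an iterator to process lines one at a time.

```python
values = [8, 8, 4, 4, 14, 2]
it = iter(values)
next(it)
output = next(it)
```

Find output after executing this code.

Step 1: Create iterator over [8, 8, 4, 4, 14, 2].
Step 2: next() consumes 8.
Step 3: next() returns 8.
Therefore output = 8.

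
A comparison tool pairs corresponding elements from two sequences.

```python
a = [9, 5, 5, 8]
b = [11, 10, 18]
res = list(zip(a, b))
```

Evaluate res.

Step 1: zip stops at shortest (len(a)=4, len(b)=3):
  Index 0: (9, 11)
  Index 1: (5, 10)
  Index 2: (5, 18)
Step 2: Last element of a (8) has no pair, dropped.
Therefore res = [(9, 11), (5, 10), (5, 18)].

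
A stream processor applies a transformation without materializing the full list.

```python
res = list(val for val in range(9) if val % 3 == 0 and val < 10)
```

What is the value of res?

Step 1: Filter range(9) where val % 3 == 0 and val < 10:
  val=0: both conditions met, included
  val=1: excluded (1 % 3 != 0)
  val=2: excluded (2 % 3 != 0)
  val=3: both conditions met, included
  val=4: excluded (4 % 3 != 0)
  val=5: excluded (5 % 3 != 0)
  val=6: both conditions met, included
  val=7: excluded (7 % 3 != 0)
  val=8: excluded (8 % 3 != 0)
Therefore res = [0, 3, 6].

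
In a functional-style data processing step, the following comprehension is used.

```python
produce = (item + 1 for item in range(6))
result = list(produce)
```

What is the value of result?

Step 1: For each item in range(6), compute item+1:
  item=0: 0+1 = 1
  item=1: 1+1 = 2
  item=2: 2+1 = 3
  item=3: 3+1 = 4
  item=4: 4+1 = 5
  item=5: 5+1 = 6
Therefore result = [1, 2, 3, 4, 5, 6].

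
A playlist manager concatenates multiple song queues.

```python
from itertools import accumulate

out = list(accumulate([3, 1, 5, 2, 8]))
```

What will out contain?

Step 1: accumulate computes running sums:
  + 3 = 3
  + 1 = 4
  + 5 = 9
  + 2 = 11
  + 8 = 19
Therefore out = [3, 4, 9, 11, 19].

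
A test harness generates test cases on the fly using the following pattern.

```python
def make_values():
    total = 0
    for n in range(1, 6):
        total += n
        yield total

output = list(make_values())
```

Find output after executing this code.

Step 1: Generator accumulates running sum:
  n=1: total = 1, yield 1
  n=2: total = 3, yield 3
  n=3: total = 6, yield 6
  n=4: total = 10, yield 10
  n=5: total = 15, yield 15
Therefore output = [1, 3, 6, 10, 15].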